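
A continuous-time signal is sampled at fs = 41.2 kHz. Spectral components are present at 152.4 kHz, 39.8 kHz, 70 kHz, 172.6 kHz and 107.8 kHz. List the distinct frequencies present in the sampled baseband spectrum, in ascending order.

fs/2 = 20.6 kHz.
152.4 kHz mod fs = 28.8 kHz.
28.8 kHz > fs/2 = 20.6 kHz, folds to fs − 28.8 kHz = 12.4 kHz.
39.8 kHz > fs/2 = 20.6 kHz, folds to fs − 39.8 kHz = 1.4 kHz.
70 kHz mod fs = 28.8 kHz.
28.8 kHz > fs/2 = 20.6 kHz, folds to fs − 28.8 kHz = 12.4 kHz.
172.6 kHz mod fs = 7.8 kHz.
7.8 kHz ≤ fs/2 = 20.6 kHz, appears at 7.8 kHz.
107.8 kHz mod fs = 25.4 kHz.
25.4 kHz > fs/2 = 20.6 kHz, folds to fs − 25.4 kHz = 15.8 kHz.
Distinct values: {1.4 kHz, 7.8 kHz, 12.4 kHz, 15.8 kHz}.

1.4 kHz, 7.8 kHz, 12.4 kHz, 15.8 kHz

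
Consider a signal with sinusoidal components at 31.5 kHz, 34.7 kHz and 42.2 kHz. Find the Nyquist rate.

84.4 kHz

Highest-frequency component: 42.2 kHz.
Nyquist rate = 2 × 42.2 kHz = 84.4 kHz.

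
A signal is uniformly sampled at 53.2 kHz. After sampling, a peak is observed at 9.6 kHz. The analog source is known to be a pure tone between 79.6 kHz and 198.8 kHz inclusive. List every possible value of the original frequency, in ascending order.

96.8 kHz, 116 kHz, 150 kHz, 169.2 kHz

Frequencies that alias to 9.6 kHz are k·fs ± 9.6 kHz for integer k ≥ 0.
k=0: 9.6 kHz.
k=1: 43.6 kHz, 62.8 kHz.
k=2: 96.8 kHz, 116 kHz.
k=3: 150 kHz, 169.2 kHz.
k=4: 203.2 kHz, 222.4 kHz.
Within [79.6 kHz, 198.8 kHz]: 96.8 kHz, 116 kHz, 150 kHz, 169.2 kHz.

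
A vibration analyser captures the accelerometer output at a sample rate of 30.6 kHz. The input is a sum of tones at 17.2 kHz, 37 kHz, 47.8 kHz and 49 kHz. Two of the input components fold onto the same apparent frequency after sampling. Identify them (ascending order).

fs/2 = 15.3 kHz.
17.2 kHz > fs/2 = 15.3 kHz, folds to fs − 17.2 kHz = 13.4 kHz.
37 kHz mod fs = 6.4 kHz.
6.4 kHz ≤ fs/2 = 15.3 kHz, appears at 6.4 kHz.
47.8 kHz mod fs = 17.2 kHz.
17.2 kHz > fs/2 = 15.3 kHz, folds to fs − 17.2 kHz = 13.4 kHz.
49 kHz mod fs = 18.4 kHz.
18.4 kHz > fs/2 = 15.3 kHz, folds to fs − 18.4 kHz = 12.2 kHz.
17.2 kHz and 47.8 kHz both map to 13.4 kHz.

17.2 kHz, 47.8 kHz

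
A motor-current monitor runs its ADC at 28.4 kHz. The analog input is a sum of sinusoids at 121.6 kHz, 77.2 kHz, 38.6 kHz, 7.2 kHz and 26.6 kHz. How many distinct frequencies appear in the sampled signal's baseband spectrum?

4

fs/2 = 14.2 kHz.
121.6 kHz mod fs = 8 kHz.
8 kHz ≤ fs/2 = 14.2 kHz, appears at 8 kHz.
77.2 kHz mod fs = 20.4 kHz.
20.4 kHz > fs/2 = 14.2 kHz, folds to fs − 20.4 kHz = 8 kHz.
38.6 kHz mod fs = 10.2 kHz.
10.2 kHz ≤ fs/2 = 14.2 kHz, appears at 10.2 kHz.
7.2 kHz ≤ fs/2 = 14.2 kHz, passes unchanged.
26.6 kHz > fs/2 = 14.2 kHz, folds to fs − 26.6 kHz = 1.8 kHz.
Distinct values: {1.8 kHz, 7.2 kHz, 8 kHz, 10.2 kHz} → 4.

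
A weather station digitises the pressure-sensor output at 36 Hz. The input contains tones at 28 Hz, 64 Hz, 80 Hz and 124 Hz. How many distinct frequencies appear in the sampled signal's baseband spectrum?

2

fs/2 = 18 Hz.
28 Hz > fs/2 = 18 Hz, folds to fs − 28 Hz = 8 Hz.
64 Hz mod fs = 28 Hz.
28 Hz > fs/2 = 18 Hz, folds to fs − 28 Hz = 8 Hz.
80 Hz mod fs = 8 Hz.
8 Hz ≤ fs/2 = 18 Hz, appears at 8 Hz.
124 Hz mod fs = 16 Hz.
16 Hz ≤ fs/2 = 18 Hz, appears at 16 Hz.
Distinct values: {8 Hz, 16 Hz} → 2.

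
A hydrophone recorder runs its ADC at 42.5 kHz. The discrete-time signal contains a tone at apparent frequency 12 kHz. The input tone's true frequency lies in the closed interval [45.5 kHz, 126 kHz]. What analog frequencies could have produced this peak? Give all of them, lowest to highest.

Frequencies that alias to 12 kHz are k·fs ± 12 kHz for integer k ≥ 0.
k=0: 12 kHz.
k=1: 30.5 kHz, 54.5 kHz.
k=2: 73 kHz, 97 kHz.
k=3: 115.5 kHz, 139.5 kHz.
k=4: 158 kHz, 182 kHz.
Within [45.5 kHz, 126 kHz]: 54.5 kHz, 73 kHz, 97 kHz, 115.5 kHz.

54.5 kHz, 73 kHz, 97 kHz, 115.5 kHz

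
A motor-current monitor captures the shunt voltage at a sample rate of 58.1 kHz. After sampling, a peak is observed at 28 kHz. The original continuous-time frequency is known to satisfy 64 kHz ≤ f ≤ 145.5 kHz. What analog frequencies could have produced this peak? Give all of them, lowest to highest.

86.1 kHz, 88.2 kHz, 144.2 kHz

Frequencies that alias to 28 kHz are k·fs ± 28 kHz for integer k ≥ 0.
k=0: 28 kHz.
k=1: 30.1 kHz, 86.1 kHz.
k=2: 88.2 kHz, 144.2 kHz.
k=3: 146.3 kHz, 202.3 kHz.
Within [64 kHz, 145.5 kHz]: 86.1 kHz, 88.2 kHz, 144.2 kHz.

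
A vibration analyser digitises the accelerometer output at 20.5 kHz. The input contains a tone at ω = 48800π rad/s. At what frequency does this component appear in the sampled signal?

ω = 48800π rad/s → f = ω/(2π) = 24400 Hz = 24.4 kHz.
24.4 kHz mod fs = 3.9 kHz.
3.9 kHz ≤ fs/2 = 10.25 kHz, appears at 3.9 kHz.

3.9 kHz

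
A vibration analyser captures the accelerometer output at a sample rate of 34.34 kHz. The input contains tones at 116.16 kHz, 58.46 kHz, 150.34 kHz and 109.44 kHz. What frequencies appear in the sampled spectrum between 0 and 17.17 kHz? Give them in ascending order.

fs/2 = 17.17 kHz.
116.16 kHz mod fs = 13.14 kHz.
13.14 kHz ≤ fs/2 = 17.17 kHz, appears at 13.14 kHz.
58.46 kHz mod fs = 24.12 kHz.
24.12 kHz > fs/2 = 17.17 kHz, folds to fs − 24.12 kHz = 10.22 kHz.
150.34 kHz mod fs = 12.98 kHz.
12.98 kHz ≤ fs/2 = 17.17 kHz, appears at 12.98 kHz.
109.44 kHz mod fs = 6.42 kHz.
6.42 kHz ≤ fs/2 = 17.17 kHz, appears at 6.42 kHz.
Distinct values: {6.42 kHz, 10.22 kHz, 12.98 kHz, 13.14 kHz}.

6.42 kHz, 10.22 kHz, 12.98 kHz, 13.14 kHz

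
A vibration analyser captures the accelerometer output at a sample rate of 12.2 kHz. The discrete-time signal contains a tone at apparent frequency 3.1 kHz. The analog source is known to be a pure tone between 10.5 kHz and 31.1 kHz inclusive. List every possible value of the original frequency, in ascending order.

Frequencies that alias to 3.1 kHz are k·fs ± 3.1 kHz for integer k ≥ 0.
k=0: 3.1 kHz.
k=1: 9.1 kHz, 15.3 kHz.
k=2: 21.3 kHz, 27.5 kHz.
k=3: 33.5 kHz, 39.7 kHz.
Within [10.5 kHz, 31.1 kHz]: 15.3 kHz, 21.3 kHz, 27.5 kHz.

15.3 kHz, 21.3 kHz, 27.5 kHz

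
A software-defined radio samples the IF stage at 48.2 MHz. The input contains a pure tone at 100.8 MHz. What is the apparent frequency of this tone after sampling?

100.8 MHz mod fs = 4.4 MHz.
4.4 MHz ≤ fs/2 = 24.1 MHz, appears at 4.4 MHz.

4.4 MHz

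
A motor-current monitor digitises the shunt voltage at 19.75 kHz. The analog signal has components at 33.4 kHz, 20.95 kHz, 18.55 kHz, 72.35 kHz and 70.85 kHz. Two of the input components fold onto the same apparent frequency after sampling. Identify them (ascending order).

18.55 kHz, 20.95 kHz

fs/2 = 9.875 kHz.
33.4 kHz mod fs = 13.65 kHz.
13.65 kHz > fs/2 = 9.875 kHz, folds to fs − 13.65 kHz = 6.1 kHz.
20.95 kHz mod fs = 1.2 kHz.
1.2 kHz ≤ fs/2 = 9.875 kHz, appears at 1.2 kHz.
18.55 kHz > fs/2 = 9.875 kHz, folds to fs − 18.55 kHz = 1.2 kHz.
72.35 kHz mod fs = 13.1 kHz.
13.1 kHz > fs/2 = 9.875 kHz, folds to fs − 13.1 kHz = 6.65 kHz.
70.85 kHz mod fs = 11.6 kHz.
11.6 kHz > fs/2 = 9.875 kHz, folds to fs − 11.6 kHz = 8.15 kHz.
18.55 kHz and 20.95 kHz both map to 1.2 kHz.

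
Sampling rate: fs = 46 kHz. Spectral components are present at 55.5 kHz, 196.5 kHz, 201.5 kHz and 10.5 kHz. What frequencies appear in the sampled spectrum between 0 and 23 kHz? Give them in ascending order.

fs/2 = 23 kHz.
55.5 kHz mod fs = 9.5 kHz.
9.5 kHz ≤ fs/2 = 23 kHz, appears at 9.5 kHz.
196.5 kHz mod fs = 12.5 kHz.
12.5 kHz ≤ fs/2 = 23 kHz, appears at 12.5 kHz.
201.5 kHz mod fs = 17.5 kHz.
17.5 kHz ≤ fs/2 = 23 kHz, appears at 17.5 kHz.
10.5 kHz ≤ fs/2 = 23 kHz, passes unchanged.
Distinct values: {9.5 kHz, 10.5 kHz, 12.5 kHz, 17.5 kHz}.

9.5 kHz, 10.5 kHz, 12.5 kHz, 17.5 kHz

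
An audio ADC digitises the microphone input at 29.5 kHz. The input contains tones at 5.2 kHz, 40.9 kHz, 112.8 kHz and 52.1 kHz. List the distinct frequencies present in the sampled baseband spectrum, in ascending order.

5.2 kHz, 6.9 kHz, 11.4 kHz

fs/2 = 14.75 kHz.
5.2 kHz ≤ fs/2 = 14.75 kHz, passes unchanged.
40.9 kHz mod fs = 11.4 kHz.
11.4 kHz ≤ fs/2 = 14.75 kHz, appears at 11.4 kHz.
112.8 kHz mod fs = 24.3 kHz.
24.3 kHz > fs/2 = 14.75 kHz, folds to fs − 24.3 kHz = 5.2 kHz.
52.1 kHz mod fs = 22.6 kHz.
22.6 kHz > fs/2 = 14.75 kHz, folds to fs − 22.6 kHz = 6.9 kHz.
Distinct values: {5.2 kHz, 6.9 kHz, 11.4 kHz}.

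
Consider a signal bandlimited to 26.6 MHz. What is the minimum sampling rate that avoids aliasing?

53.2 MHz

Nyquist rate = 2 × 26.6 MHz = 53.2 MHz.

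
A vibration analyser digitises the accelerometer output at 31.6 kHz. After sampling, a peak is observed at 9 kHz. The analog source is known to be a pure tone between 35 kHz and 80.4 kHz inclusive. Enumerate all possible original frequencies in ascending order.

40.6 kHz, 54.2 kHz, 72.2 kHz

Frequencies that alias to 9 kHz are k·fs ± 9 kHz for integer k ≥ 0.
k=0: 9 kHz.
k=1: 22.6 kHz, 40.6 kHz.
k=2: 54.2 kHz, 72.2 kHz.
k=3: 85.8 kHz, 103.8 kHz.
Within [35 kHz, 80.4 kHz]: 40.6 kHz, 54.2 kHz, 72.2 kHz.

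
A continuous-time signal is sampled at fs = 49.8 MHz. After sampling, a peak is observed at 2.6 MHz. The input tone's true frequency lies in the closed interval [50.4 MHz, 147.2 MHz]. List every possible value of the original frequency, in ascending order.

Frequencies that alias to 2.6 MHz are k·fs ± 2.6 MHz for integer k ≥ 0.
k=0: 2.6 MHz.
k=1: 47.2 MHz, 52.4 MHz.
k=2: 97 MHz, 102.2 MHz.
k=3: 146.8 MHz, 152 MHz.
k=4: 196.6 MHz, 201.8 MHz.
Within [50.4 MHz, 147.2 MHz]: 52.4 MHz, 97 MHz, 102.2 MHz, 146.8 MHz.

52.4 MHz, 97 MHz, 102.2 MHz, 146.8 MHz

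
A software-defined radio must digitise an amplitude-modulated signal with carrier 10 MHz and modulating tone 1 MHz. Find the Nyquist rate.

22 MHz

AM sidebands sit at fc ± fm = 9 MHz and 11 MHz.
Highest-frequency component: 11 MHz.
Nyquist rate = 2 × 11 MHz = 22 MHz.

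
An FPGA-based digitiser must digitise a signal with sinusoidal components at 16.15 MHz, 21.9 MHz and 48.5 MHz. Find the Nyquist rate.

97 MHz

Highest-frequency component: 48.5 MHz.
Nyquist rate = 2 × 48.5 MHz = 97 MHz.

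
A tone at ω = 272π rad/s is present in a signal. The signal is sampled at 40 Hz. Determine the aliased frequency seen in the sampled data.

ω = 272π rad/s → f = ω/(2π) = 136 Hz.
136 Hz mod fs = 16 Hz.
16 Hz ≤ fs/2 = 20 Hz, appears at 16 Hz.

16 Hz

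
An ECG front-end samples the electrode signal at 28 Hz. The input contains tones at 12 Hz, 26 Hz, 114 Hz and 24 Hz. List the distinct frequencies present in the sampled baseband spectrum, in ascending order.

2 Hz, 4 Hz, 12 Hz

fs/2 = 14 Hz.
12 Hz ≤ fs/2 = 14 Hz, passes unchanged.
26 Hz > fs/2 = 14 Hz, folds to fs − 26 Hz = 2 Hz.
114 Hz mod fs = 2 Hz.
2 Hz ≤ fs/2 = 14 Hz, appears at 2 Hz.
24 Hz > fs/2 = 14 Hz, folds to fs − 24 Hz = 4 Hz.
Distinct values: {2 Hz, 4 Hz, 12 Hz}.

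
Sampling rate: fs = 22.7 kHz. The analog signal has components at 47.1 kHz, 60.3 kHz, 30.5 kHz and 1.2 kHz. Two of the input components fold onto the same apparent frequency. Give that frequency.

7.8 kHz

fs/2 = 11.35 kHz.
47.1 kHz mod fs = 1.7 kHz.
1.7 kHz ≤ fs/2 = 11.35 kHz, appears at 1.7 kHz.
60.3 kHz mod fs = 14.9 kHz.
14.9 kHz > fs/2 = 11.35 kHz, folds to fs − 14.9 kHz = 7.8 kHz.
30.5 kHz mod fs = 7.8 kHz.
7.8 kHz ≤ fs/2 = 11.35 kHz, appears at 7.8 kHz.
1.2 kHz ≤ fs/2 = 11.35 kHz, passes unchanged.
30.5 kHz and 60.3 kHz both map to 7.8 kHz.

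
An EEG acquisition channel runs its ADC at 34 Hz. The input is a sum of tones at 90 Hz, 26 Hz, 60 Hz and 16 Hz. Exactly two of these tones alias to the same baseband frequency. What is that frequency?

fs/2 = 17 Hz.
90 Hz mod fs = 22 Hz.
22 Hz > fs/2 = 17 Hz, folds to fs − 22 Hz = 12 Hz.
26 Hz > fs/2 = 17 Hz, folds to fs − 26 Hz = 8 Hz.
60 Hz mod fs = 26 Hz.
26 Hz > fs/2 = 17 Hz, folds to fs − 26 Hz = 8 Hz.
16 Hz ≤ fs/2 = 17 Hz, passes unchanged.
26 Hz and 60 Hz both map to 8 Hz.

8 Hz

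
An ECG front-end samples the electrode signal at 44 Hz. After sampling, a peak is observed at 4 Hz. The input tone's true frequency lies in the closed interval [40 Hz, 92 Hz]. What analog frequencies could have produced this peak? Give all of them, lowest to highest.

Frequencies that alias to 4 Hz are k·fs ± 4 Hz for integer k ≥ 0.
k=0: 4 Hz.
k=1: 40 Hz, 48 Hz.
k=2: 84 Hz, 92 Hz.
k=3: 128 Hz, 136 Hz.
Within [40 Hz, 92 Hz]: 40 Hz, 48 Hz, 84 Hz, 92 Hz.

40 Hz, 48 Hz, 84 Hz, 92 Hz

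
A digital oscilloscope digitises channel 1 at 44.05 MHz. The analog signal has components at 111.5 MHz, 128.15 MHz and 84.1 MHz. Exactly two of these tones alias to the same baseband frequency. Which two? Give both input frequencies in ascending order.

84.1 MHz, 128.15 MHz

fs/2 = 22.025 MHz.
111.5 MHz mod fs = 23.4 MHz.
23.4 MHz > fs/2 = 22.025 MHz, folds to fs − 23.4 MHz = 20.65 MHz.
128.15 MHz mod fs = 40.05 MHz.
40.05 MHz > fs/2 = 22.025 MHz, folds to fs − 40.05 MHz = 4 MHz.
84.1 MHz mod fs = 40.05 MHz.
40.05 MHz > fs/2 = 22.025 MHz, folds to fs − 40.05 MHz = 4 MHz.
84.1 MHz and 128.15 MHz both map to 4 MHz.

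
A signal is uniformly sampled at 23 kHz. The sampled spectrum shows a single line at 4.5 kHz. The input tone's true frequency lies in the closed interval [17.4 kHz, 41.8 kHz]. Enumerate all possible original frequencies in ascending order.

Frequencies that alias to 4.5 kHz are k·fs ± 4.5 kHz for integer k ≥ 0.
k=0: 4.5 kHz.
k=1: 18.5 kHz, 27.5 kHz.
k=2: 41.5 kHz, 50.5 kHz.
k=3: 64.5 kHz, 73.5 kHz.
Within [17.4 kHz, 41.8 kHz]: 18.5 kHz, 27.5 kHz, 41.5 kHz.

18.5 kHz, 27.5 kHz, 41.5 kHz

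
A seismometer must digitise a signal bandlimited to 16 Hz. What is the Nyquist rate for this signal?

Nyquist rate = 2 × 16 Hz = 32 Hz.

32 Hz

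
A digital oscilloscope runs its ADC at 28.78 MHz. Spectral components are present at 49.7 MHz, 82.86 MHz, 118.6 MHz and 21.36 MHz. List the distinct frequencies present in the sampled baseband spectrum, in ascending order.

fs/2 = 14.39 MHz.
49.7 MHz mod fs = 20.92 MHz.
20.92 MHz > fs/2 = 14.39 MHz, folds to fs − 20.92 MHz = 7.86 MHz.
82.86 MHz mod fs = 25.3 MHz.
25.3 MHz > fs/2 = 14.39 MHz, folds to fs − 25.3 MHz = 3.48 MHz.
118.6 MHz mod fs = 3.48 MHz.
3.48 MHz ≤ fs/2 = 14.39 MHz, appears at 3.48 MHz.
21.36 MHz > fs/2 = 14.39 MHz, folds to fs − 21.36 MHz = 7.42 MHz.
Distinct values: {3.48 MHz, 7.42 MHz, 7.86 MHz}.

3.48 MHz, 7.42 MHz, 7.86 MHz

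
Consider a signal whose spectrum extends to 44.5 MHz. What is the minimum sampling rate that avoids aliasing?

89 MHz

Nyquist rate = 2 × 44.5 MHz = 89 MHz.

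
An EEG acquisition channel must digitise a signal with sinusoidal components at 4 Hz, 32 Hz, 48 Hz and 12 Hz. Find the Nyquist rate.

Highest-frequency component: 48 Hz.
Nyquist rate = 2 × 48 Hz = 96 Hz.

96 Hz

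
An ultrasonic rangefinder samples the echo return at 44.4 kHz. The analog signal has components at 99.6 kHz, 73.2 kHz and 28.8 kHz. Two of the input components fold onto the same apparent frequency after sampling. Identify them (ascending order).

28.8 kHz, 73.2 kHz

fs/2 = 22.2 kHz.
99.6 kHz mod fs = 10.8 kHz.
10.8 kHz ≤ fs/2 = 22.2 kHz, appears at 10.8 kHz.
73.2 kHz mod fs = 28.8 kHz.
28.8 kHz > fs/2 = 22.2 kHz, folds to fs − 28.8 kHz = 15.6 kHz.
28.8 kHz > fs/2 = 22.2 kHz, folds to fs − 28.8 kHz = 15.6 kHz.
28.8 kHz and 73.2 kHz both map to 15.6 kHz.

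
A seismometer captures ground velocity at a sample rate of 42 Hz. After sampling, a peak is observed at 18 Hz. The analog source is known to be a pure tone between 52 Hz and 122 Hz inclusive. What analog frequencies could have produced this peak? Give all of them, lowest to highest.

60 Hz, 66 Hz, 102 Hz, 108 Hz

Frequencies that alias to 18 Hz are k·fs ± 18 Hz for integer k ≥ 0.
k=0: 18 Hz.
k=1: 24 Hz, 60 Hz.
k=2: 66 Hz, 102 Hz.
k=3: 108 Hz, 144 Hz.
k=4: 150 Hz, 186 Hz.
Within [52 Hz, 122 Hz]: 60 Hz, 66 Hz, 102 Hz, 108 Hz.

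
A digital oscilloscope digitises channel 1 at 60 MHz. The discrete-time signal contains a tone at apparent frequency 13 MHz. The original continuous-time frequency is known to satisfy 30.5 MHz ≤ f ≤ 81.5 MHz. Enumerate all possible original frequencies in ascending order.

47 MHz, 73 MHz

Frequencies that alias to 13 MHz are k·fs ± 13 MHz for integer k ≥ 0.
k=0: 13 MHz.
k=1: 47 MHz, 73 MHz.
k=2: 107 MHz, 133 MHz.
Within [30.5 MHz, 81.5 MHz]: 47 MHz, 73 MHz.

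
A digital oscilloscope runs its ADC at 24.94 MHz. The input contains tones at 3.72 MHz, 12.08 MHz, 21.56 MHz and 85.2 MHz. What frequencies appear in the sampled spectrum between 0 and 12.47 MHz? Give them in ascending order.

3.38 MHz, 3.72 MHz, 10.38 MHz, 12.08 MHz

fs/2 = 12.47 MHz.
3.72 MHz ≤ fs/2 = 12.47 MHz, passes unchanged.
12.08 MHz ≤ fs/2 = 12.47 MHz, passes unchanged.
21.56 MHz > fs/2 = 12.47 MHz, folds to fs − 21.56 MHz = 3.38 MHz.
85.2 MHz mod fs = 10.38 MHz.
10.38 MHz ≤ fs/2 = 12.47 MHz, appears at 10.38 MHz.
Distinct values: {3.38 MHz, 3.72 MHz, 10.38 MHz, 12.08 MHz}.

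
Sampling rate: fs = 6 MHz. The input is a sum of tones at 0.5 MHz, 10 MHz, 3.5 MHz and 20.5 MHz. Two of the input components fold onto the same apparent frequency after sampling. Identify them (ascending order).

fs/2 = 3 MHz.
0.5 MHz ≤ fs/2 = 3 MHz, passes unchanged.
10 MHz mod fs = 4 MHz.
4 MHz > fs/2 = 3 MHz, folds to fs − 4 MHz = 2 MHz.
3.5 MHz > fs/2 = 3 MHz, folds to fs − 3.5 MHz = 2.5 MHz.
20.5 MHz mod fs = 2.5 MHz.
2.5 MHz ≤ fs/2 = 3 MHz, appears at 2.5 MHz.
3.5 MHz and 20.5 MHz both map to 2.5 MHz.

3.5 MHz, 20.5 MHz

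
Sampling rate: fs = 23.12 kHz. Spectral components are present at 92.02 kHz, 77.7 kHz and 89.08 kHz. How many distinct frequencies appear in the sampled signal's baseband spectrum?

3

fs/2 = 11.56 kHz.
92.02 kHz mod fs = 22.66 kHz.
22.66 kHz > fs/2 = 11.56 kHz, folds to fs − 22.66 kHz = 0.46 kHz.
77.7 kHz mod fs = 8.34 kHz.
8.34 kHz ≤ fs/2 = 11.56 kHz, appears at 8.34 kHz.
89.08 kHz mod fs = 19.72 kHz.
19.72 kHz > fs/2 = 11.56 kHz, folds to fs − 19.72 kHz = 3.4 kHz.
Distinct values: {0.46 kHz, 3.4 kHz, 8.34 kHz} → 3.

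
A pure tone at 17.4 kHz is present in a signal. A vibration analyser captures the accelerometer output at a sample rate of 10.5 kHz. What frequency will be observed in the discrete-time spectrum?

17.4 kHz mod fs = 6.9 kHz.
6.9 kHz > fs/2 = 5.25 kHz, folds to fs − 6.9 kHz = 3.6 kHz.

3.6 kHz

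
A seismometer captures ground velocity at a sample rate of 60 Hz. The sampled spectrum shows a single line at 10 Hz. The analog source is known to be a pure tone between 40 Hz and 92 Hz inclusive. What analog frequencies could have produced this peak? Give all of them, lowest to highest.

50 Hz, 70 Hz

Frequencies that alias to 10 Hz are k·fs ± 10 Hz for integer k ≥ 0.
k=0: 10 Hz.
k=1: 50 Hz, 70 Hz.
k=2: 110 Hz, 130 Hz.
Within [40 Hz, 92 Hz]: 50 Hz, 70 Hz.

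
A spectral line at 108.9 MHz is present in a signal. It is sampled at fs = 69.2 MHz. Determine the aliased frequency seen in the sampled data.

29.5 MHz

108.9 MHz mod fs = 39.7 MHz.
39.7 MHz > fs/2 = 34.6 MHz, folds to fs − 39.7 MHz = 29.5 MHz.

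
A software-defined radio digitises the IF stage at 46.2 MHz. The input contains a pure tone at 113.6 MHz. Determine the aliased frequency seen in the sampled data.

113.6 MHz mod fs = 21.2 MHz.
21.2 MHz ≤ fs/2 = 23.1 MHz, appears at 21.2 MHz.

21.2 MHz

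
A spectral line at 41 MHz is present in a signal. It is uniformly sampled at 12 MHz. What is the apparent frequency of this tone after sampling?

41 MHz mod fs = 5 MHz.
5 MHz ≤ fs/2 = 6 MHz, appears at 5 MHz.

5 MHz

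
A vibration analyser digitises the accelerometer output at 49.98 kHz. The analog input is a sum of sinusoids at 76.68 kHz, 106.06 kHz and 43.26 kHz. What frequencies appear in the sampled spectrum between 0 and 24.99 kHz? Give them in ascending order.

6.1 kHz, 6.72 kHz, 23.28 kHz

fs/2 = 24.99 kHz.
76.68 kHz mod fs = 26.7 kHz.
26.7 kHz > fs/2 = 24.99 kHz, folds to fs − 26.7 kHz = 23.28 kHz.
106.06 kHz mod fs = 6.1 kHz.
6.1 kHz ≤ fs/2 = 24.99 kHz, appears at 6.1 kHz.
43.26 kHz > fs/2 = 24.99 kHz, folds to fs − 43.26 kHz = 6.72 kHz.
Distinct values: {6.1 kHz, 6.72 kHz, 23.28 kHz}.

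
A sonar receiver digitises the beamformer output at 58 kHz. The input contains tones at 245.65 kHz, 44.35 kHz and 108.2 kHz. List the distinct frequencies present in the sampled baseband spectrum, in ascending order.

7.8 kHz, 13.65 kHz

fs/2 = 29 kHz.
245.65 kHz mod fs = 13.65 kHz.
13.65 kHz ≤ fs/2 = 29 kHz, appears at 13.65 kHz.
44.35 kHz > fs/2 = 29 kHz, folds to fs − 44.35 kHz = 13.65 kHz.
108.2 kHz mod fs = 50.2 kHz.
50.2 kHz > fs/2 = 29 kHz, folds to fs − 50.2 kHz = 7.8 kHz.
Distinct values: {7.8 kHz, 13.65 kHz}.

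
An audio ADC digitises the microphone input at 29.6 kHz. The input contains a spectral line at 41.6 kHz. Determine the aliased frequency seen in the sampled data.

41.6 kHz mod fs = 12 kHz.
12 kHz ≤ fs/2 = 14.8 kHz, appears at 12 kHz.

12 kHz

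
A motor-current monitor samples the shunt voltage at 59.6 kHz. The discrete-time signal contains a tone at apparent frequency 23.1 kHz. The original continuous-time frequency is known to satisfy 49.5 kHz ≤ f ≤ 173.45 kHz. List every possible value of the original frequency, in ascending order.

Frequencies that alias to 23.1 kHz are k·fs ± 23.1 kHz for integer k ≥ 0.
k=0: 23.1 kHz.
k=1: 36.5 kHz, 82.7 kHz.
k=2: 96.1 kHz, 142.3 kHz.
k=3: 155.7 kHz, 201.9 kHz.
k=4: 215.3 kHz, 261.5 kHz.
Within [49.5 kHz, 173.45 kHz]: 82.7 kHz, 96.1 kHz, 142.3 kHz, 155.7 kHz.

82.7 kHz, 96.1 kHz, 142.3 kHz, 155.7 kHz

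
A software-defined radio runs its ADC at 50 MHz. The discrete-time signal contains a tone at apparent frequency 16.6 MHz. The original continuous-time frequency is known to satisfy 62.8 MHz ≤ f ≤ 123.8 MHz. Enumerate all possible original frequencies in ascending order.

Frequencies that alias to 16.6 MHz are k·fs ± 16.6 MHz for integer k ≥ 0.
k=0: 16.6 MHz.
k=1: 33.4 MHz, 66.6 MHz.
k=2: 83.4 MHz, 116.6 MHz.
k=3: 133.4 MHz, 166.6 MHz.
Within [62.8 MHz, 123.8 MHz]: 66.6 MHz, 83.4 MHz, 116.6 MHz.

66.6 MHz, 83.4 MHz, 116.6 MHz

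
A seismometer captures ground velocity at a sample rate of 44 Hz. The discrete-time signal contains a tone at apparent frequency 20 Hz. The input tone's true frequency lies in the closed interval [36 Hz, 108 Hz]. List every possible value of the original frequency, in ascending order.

Frequencies that alias to 20 Hz are k·fs ± 20 Hz for integer k ≥ 0.
k=0: 20 Hz.
k=1: 24 Hz, 64 Hz.
k=2: 68 Hz, 108 Hz.
k=3: 112 Hz, 152 Hz.
Within [36 Hz, 108 Hz]: 64 Hz, 68 Hz, 108 Hz.

64 Hz, 68 Hz, 108 Hz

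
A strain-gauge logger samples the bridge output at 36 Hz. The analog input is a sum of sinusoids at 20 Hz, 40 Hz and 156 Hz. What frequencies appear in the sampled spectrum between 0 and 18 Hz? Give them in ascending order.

4 Hz, 12 Hz, 16 Hz

fs/2 = 18 Hz.
20 Hz > fs/2 = 18 Hz, folds to fs − 20 Hz = 16 Hz.
40 Hz mod fs = 4 Hz.
4 Hz ≤ fs/2 = 18 Hz, appears at 4 Hz.
156 Hz mod fs = 12 Hz.
12 Hz ≤ fs/2 = 18 Hz, appears at 12 Hz.
Distinct values: {4 Hz, 12 Hz, 16 Hz}.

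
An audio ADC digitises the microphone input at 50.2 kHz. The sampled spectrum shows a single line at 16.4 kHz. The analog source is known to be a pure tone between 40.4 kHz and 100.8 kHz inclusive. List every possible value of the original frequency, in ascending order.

Frequencies that alias to 16.4 kHz are k·fs ± 16.4 kHz for integer k ≥ 0.
k=0: 16.4 kHz.
k=1: 33.8 kHz, 66.6 kHz.
k=2: 84 kHz, 116.8 kHz.
k=3: 134.2 kHz, 167 kHz.
Within [40.4 kHz, 100.8 kHz]: 66.6 kHz, 84 kHz.

66.6 kHz, 84 kHz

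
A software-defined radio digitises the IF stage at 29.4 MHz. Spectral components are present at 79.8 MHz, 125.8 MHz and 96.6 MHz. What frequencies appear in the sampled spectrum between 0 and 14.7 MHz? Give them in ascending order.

fs/2 = 14.7 MHz.
79.8 MHz mod fs = 21 MHz.
21 MHz > fs/2 = 14.7 MHz, folds to fs − 21 MHz = 8.4 MHz.
125.8 MHz mod fs = 8.2 MHz.
8.2 MHz ≤ fs/2 = 14.7 MHz, appears at 8.2 MHz.
96.6 MHz mod fs = 8.4 MHz.
8.4 MHz ≤ fs/2 = 14.7 MHz, appears at 8.4 MHz.
Distinct values: {8.2 MHz, 8.4 MHz}.

8.2 MHz, 8.4 MHz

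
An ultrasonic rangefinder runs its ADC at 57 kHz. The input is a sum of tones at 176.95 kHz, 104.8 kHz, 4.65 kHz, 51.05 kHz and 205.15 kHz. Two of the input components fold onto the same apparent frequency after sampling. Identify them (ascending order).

fs/2 = 28.5 kHz.
176.95 kHz mod fs = 5.95 kHz.
5.95 kHz ≤ fs/2 = 28.5 kHz, appears at 5.95 kHz.
104.8 kHz mod fs = 47.8 kHz.
47.8 kHz > fs/2 = 28.5 kHz, folds to fs − 47.8 kHz = 9.2 kHz.
4.65 kHz ≤ fs/2 = 28.5 kHz, passes unchanged.
51.05 kHz > fs/2 = 28.5 kHz, folds to fs − 51.05 kHz = 5.95 kHz.
205.15 kHz mod fs = 34.15 kHz.
34.15 kHz > fs/2 = 28.5 kHz, folds to fs − 34.15 kHz = 22.85 kHz.
51.05 kHz and 176.95 kHz both map to 5.95 kHz.

51.05 kHz, 176.95 kHz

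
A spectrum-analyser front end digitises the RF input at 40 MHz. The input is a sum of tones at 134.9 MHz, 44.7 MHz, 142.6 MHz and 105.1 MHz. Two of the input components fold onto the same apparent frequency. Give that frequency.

fs/2 = 20 MHz.
134.9 MHz mod fs = 14.9 MHz.
14.9 MHz ≤ fs/2 = 20 MHz, appears at 14.9 MHz.
44.7 MHz mod fs = 4.7 MHz.
4.7 MHz ≤ fs/2 = 20 MHz, appears at 4.7 MHz.
142.6 MHz mod fs = 22.6 MHz.
22.6 MHz > fs/2 = 20 MHz, folds to fs − 22.6 MHz = 17.4 MHz.
105.1 MHz mod fs = 25.1 MHz.
25.1 MHz > fs/2 = 20 MHz, folds to fs − 25.1 MHz = 14.9 MHz.
105.1 MHz and 134.9 MHz both map to 14.9 MHz.

14.9 MHz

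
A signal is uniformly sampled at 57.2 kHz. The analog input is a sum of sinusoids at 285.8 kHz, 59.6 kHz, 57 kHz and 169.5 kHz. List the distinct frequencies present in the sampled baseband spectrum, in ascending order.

fs/2 = 28.6 kHz.
285.8 kHz mod fs = 57 kHz.
57 kHz > fs/2 = 28.6 kHz, folds to fs − 57 kHz = 0.2 kHz.
59.6 kHz mod fs = 2.4 kHz.
2.4 kHz ≤ fs/2 = 28.6 kHz, appears at 2.4 kHz.
57 kHz > fs/2 = 28.6 kHz, folds to fs − 57 kHz = 0.2 kHz.
169.5 kHz mod fs = 55.1 kHz.
55.1 kHz > fs/2 = 28.6 kHz, folds to fs − 55.1 kHz = 2.1 kHz.
Distinct values: {0.2 kHz, 2.1 kHz, 2.4 kHz}.

0.2 kHz, 2.1 kHz, 2.4 kHz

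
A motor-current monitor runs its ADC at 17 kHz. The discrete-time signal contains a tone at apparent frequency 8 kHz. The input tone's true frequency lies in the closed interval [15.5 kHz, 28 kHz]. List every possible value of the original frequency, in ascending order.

Frequencies that alias to 8 kHz are k·fs ± 8 kHz for integer k ≥ 0.
k=0: 8 kHz.
k=1: 9 kHz, 25 kHz.
k=2: 26 kHz, 42 kHz.
k=3: 43 kHz, 59 kHz.
Within [15.5 kHz, 28 kHz]: 25 kHz, 26 kHz.

25 kHz, 26 kHz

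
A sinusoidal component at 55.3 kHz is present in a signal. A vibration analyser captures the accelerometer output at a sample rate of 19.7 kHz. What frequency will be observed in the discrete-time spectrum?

3.8 kHz

55.3 kHz mod fs = 15.9 kHz.
15.9 kHz > fs/2 = 9.85 kHz, folds to fs − 15.9 kHz = 3.8 kHz.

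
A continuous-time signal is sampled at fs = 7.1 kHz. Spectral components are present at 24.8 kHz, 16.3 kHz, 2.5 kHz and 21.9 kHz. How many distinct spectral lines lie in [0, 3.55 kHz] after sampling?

4

fs/2 = 3.55 kHz.
24.8 kHz mod fs = 3.5 kHz.
3.5 kHz ≤ fs/2 = 3.55 kHz, appears at 3.5 kHz.
16.3 kHz mod fs = 2.1 kHz.
2.1 kHz ≤ fs/2 = 3.55 kHz, appears at 2.1 kHz.
2.5 kHz ≤ fs/2 = 3.55 kHz, passes unchanged.
21.9 kHz mod fs = 0.6 kHz.
0.6 kHz ≤ fs/2 = 3.55 kHz, appears at 0.6 kHz.
Distinct values: {0.6 kHz, 2.1 kHz, 2.5 kHz, 3.5 kHz} → 4.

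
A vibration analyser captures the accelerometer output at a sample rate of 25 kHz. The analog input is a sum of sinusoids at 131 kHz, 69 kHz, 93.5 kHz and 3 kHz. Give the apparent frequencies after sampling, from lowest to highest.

3 kHz, 6 kHz, 6.5 kHz

fs/2 = 12.5 kHz.
131 kHz mod fs = 6 kHz.
6 kHz ≤ fs/2 = 12.5 kHz, appears at 6 kHz.
69 kHz mod fs = 19 kHz.
19 kHz > fs/2 = 12.5 kHz, folds to fs − 19 kHz = 6 kHz.
93.5 kHz mod fs = 18.5 kHz.
18.5 kHz > fs/2 = 12.5 kHz, folds to fs − 18.5 kHz = 6.5 kHz.
3 kHz ≤ fs/2 = 12.5 kHz, passes unchanged.
Distinct values: {3 kHz, 6 kHz, 6.5 kHz}.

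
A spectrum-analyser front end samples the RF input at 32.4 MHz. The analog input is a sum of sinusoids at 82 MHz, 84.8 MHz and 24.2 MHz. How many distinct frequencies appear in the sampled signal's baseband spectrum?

3

fs/2 = 16.2 MHz.
82 MHz mod fs = 17.2 MHz.
17.2 MHz > fs/2 = 16.2 MHz, folds to fs − 17.2 MHz = 15.2 MHz.
84.8 MHz mod fs = 20 MHz.
20 MHz > fs/2 = 16.2 MHz, folds to fs − 20 MHz = 12.4 MHz.
24.2 MHz > fs/2 = 16.2 MHz, folds to fs − 24.2 MHz = 8.2 MHz.
Distinct values: {8.2 MHz, 12.4 MHz, 15.2 MHz} → 3.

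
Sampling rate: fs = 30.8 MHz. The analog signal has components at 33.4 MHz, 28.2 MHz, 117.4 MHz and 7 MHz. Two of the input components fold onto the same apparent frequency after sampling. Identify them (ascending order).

fs/2 = 15.4 MHz.
33.4 MHz mod fs = 2.6 MHz.
2.6 MHz ≤ fs/2 = 15.4 MHz, appears at 2.6 MHz.
28.2 MHz > fs/2 = 15.4 MHz, folds to fs − 28.2 MHz = 2.6 MHz.
117.4 MHz mod fs = 25 MHz.
25 MHz > fs/2 = 15.4 MHz, folds to fs − 25 MHz = 5.8 MHz.
7 MHz ≤ fs/2 = 15.4 MHz, passes unchanged.
28.2 MHz and 33.4 MHz both map to 2.6 MHz.

28.2 MHz, 33.4 MHz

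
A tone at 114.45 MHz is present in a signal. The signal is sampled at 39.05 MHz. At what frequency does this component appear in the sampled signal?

114.45 MHz mod fs = 36.35 MHz.
36.35 MHz > fs/2 = 19.525 MHz, folds to fs − 36.35 MHz = 2.7 MHz.

2.7 MHz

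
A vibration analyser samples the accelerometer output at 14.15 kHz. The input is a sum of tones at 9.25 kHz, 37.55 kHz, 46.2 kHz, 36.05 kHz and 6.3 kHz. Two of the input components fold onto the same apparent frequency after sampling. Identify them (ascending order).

9.25 kHz, 37.55 kHz

fs/2 = 7.075 kHz.
9.25 kHz > fs/2 = 7.075 kHz, folds to fs − 9.25 kHz = 4.9 kHz.
37.55 kHz mod fs = 9.25 kHz.
9.25 kHz > fs/2 = 7.075 kHz, folds to fs − 9.25 kHz = 4.9 kHz.
46.2 kHz mod fs = 3.75 kHz.
3.75 kHz ≤ fs/2 = 7.075 kHz, appears at 3.75 kHz.
36.05 kHz mod fs = 7.75 kHz.
7.75 kHz > fs/2 = 7.075 kHz, folds to fs − 7.75 kHz = 6.4 kHz.
6.3 kHz ≤ fs/2 = 7.075 kHz, passes unchanged.
9.25 kHz and 37.55 kHz both map to 4.9 kHz.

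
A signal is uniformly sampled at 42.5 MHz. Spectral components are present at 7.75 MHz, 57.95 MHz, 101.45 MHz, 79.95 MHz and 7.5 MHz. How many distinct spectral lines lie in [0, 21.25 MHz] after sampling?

5

fs/2 = 21.25 MHz.
7.75 MHz ≤ fs/2 = 21.25 MHz, passes unchanged.
57.95 MHz mod fs = 15.45 MHz.
15.45 MHz ≤ fs/2 = 21.25 MHz, appears at 15.45 MHz.
101.45 MHz mod fs = 16.45 MHz.
16.45 MHz ≤ fs/2 = 21.25 MHz, appears at 16.45 MHz.
79.95 MHz mod fs = 37.45 MHz.
37.45 MHz > fs/2 = 21.25 MHz, folds to fs − 37.45 MHz = 5.05 MHz.
7.5 MHz ≤ fs/2 = 21.25 MHz, passes unchanged.
Distinct values: {5.05 MHz, 7.5 MHz, 7.75 MHz, 15.45 MHz, 16.45 MHz} → 5.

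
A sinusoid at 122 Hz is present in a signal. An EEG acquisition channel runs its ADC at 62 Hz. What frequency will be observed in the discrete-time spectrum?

2 Hz

122 Hz mod fs = 60 Hz.
60 Hz > fs/2 = 31 Hz, folds to fs − 60 Hz = 2 Hz.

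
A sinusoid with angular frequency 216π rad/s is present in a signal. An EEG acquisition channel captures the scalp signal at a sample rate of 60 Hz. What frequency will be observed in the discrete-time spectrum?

ω = 216π rad/s → f = ω/(2π) = 108 Hz.
108 Hz mod fs = 48 Hz.
48 Hz > fs/2 = 30 Hz, folds to fs − 48 Hz = 12 Hz.

12 Hz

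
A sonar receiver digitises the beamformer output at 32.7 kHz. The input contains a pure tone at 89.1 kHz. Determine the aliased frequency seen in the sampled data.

89.1 kHz mod fs = 23.7 kHz.
23.7 kHz > fs/2 = 16.35 kHz, folds to fs − 23.7 kHz = 9 kHz.

9 kHz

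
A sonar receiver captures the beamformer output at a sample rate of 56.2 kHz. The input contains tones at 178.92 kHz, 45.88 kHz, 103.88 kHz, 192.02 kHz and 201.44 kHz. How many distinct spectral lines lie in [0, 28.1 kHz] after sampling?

fs/2 = 28.1 kHz.
178.92 kHz mod fs = 10.32 kHz.
10.32 kHz ≤ fs/2 = 28.1 kHz, appears at 10.32 kHz.
45.88 kHz > fs/2 = 28.1 kHz, folds to fs − 45.88 kHz = 10.32 kHz.
103.88 kHz mod fs = 47.68 kHz.
47.68 kHz > fs/2 = 28.1 kHz, folds to fs − 47.68 kHz = 8.52 kHz.
192.02 kHz mod fs = 23.42 kHz.
23.42 kHz ≤ fs/2 = 28.1 kHz, appears at 23.42 kHz.
201.44 kHz mod fs = 32.84 kHz.
32.84 kHz > fs/2 = 28.1 kHz, folds to fs − 32.84 kHz = 23.36 kHz.
Distinct values: {8.52 kHz, 10.32 kHz, 23.36 kHz, 23.42 kHz} → 4.

4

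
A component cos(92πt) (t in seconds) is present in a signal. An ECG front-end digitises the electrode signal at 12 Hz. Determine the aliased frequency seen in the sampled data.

ω = 92π rad/s → f = ω/(2π) = 46 Hz.
46 Hz mod fs = 10 Hz.
10 Hz > fs/2 = 6 Hz, folds to fs − 10 Hz = 2 Hz.

2 Hz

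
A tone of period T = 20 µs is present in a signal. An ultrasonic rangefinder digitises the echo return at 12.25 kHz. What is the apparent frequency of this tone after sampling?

1 kHz

T = 20 µs → f = 1/T = 50 kHz.
50 kHz mod fs = 1 kHz.
1 kHz ≤ fs/2 = 6.125 kHz, appears at 1 kHz.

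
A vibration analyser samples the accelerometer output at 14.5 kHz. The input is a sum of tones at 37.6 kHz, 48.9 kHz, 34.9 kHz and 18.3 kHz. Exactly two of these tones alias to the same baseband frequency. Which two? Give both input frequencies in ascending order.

fs/2 = 7.25 kHz.
37.6 kHz mod fs = 8.6 kHz.
8.6 kHz > fs/2 = 7.25 kHz, folds to fs − 8.6 kHz = 5.9 kHz.
48.9 kHz mod fs = 5.4 kHz.
5.4 kHz ≤ fs/2 = 7.25 kHz, appears at 5.4 kHz.
34.9 kHz mod fs = 5.9 kHz.
5.9 kHz ≤ fs/2 = 7.25 kHz, appears at 5.9 kHz.
18.3 kHz mod fs = 3.8 kHz.
3.8 kHz ≤ fs/2 = 7.25 kHz, appears at 3.8 kHz.
34.9 kHz and 37.6 kHz both map to 5.9 kHz.

34.9 kHz, 37.6 kHz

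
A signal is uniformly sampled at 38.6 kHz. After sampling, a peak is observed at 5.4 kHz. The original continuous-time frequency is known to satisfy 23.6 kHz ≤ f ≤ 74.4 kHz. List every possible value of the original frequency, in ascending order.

Frequencies that alias to 5.4 kHz are k·fs ± 5.4 kHz for integer k ≥ 0.
k=0: 5.4 kHz.
k=1: 33.2 kHz, 44 kHz.
k=2: 71.8 kHz, 82.6 kHz.
k=3: 110.4 kHz, 121.2 kHz.
Within [23.6 kHz, 74.4 kHz]: 33.2 kHz, 44 kHz, 71.8 kHz.

33.2 kHz, 44 kHz, 71.8 kHz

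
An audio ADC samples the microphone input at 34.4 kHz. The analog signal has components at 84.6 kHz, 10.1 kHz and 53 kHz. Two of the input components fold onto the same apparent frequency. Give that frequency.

15.8 kHz

fs/2 = 17.2 kHz.
84.6 kHz mod fs = 15.8 kHz.
15.8 kHz ≤ fs/2 = 17.2 kHz, appears at 15.8 kHz.
10.1 kHz ≤ fs/2 = 17.2 kHz, passes unchanged.
53 kHz mod fs = 18.6 kHz.
18.6 kHz > fs/2 = 17.2 kHz, folds to fs − 18.6 kHz = 15.8 kHz.
53 kHz and 84.6 kHz both map to 15.8 kHz.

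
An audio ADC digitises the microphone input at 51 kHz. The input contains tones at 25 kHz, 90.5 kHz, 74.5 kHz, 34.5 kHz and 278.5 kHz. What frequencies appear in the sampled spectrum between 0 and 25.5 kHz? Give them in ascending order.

11.5 kHz, 16.5 kHz, 23.5 kHz, 25 kHz

fs/2 = 25.5 kHz.
25 kHz ≤ fs/2 = 25.5 kHz, passes unchanged.
90.5 kHz mod fs = 39.5 kHz.
39.5 kHz > fs/2 = 25.5 kHz, folds to fs − 39.5 kHz = 11.5 kHz.
74.5 kHz mod fs = 23.5 kHz.
23.5 kHz ≤ fs/2 = 25.5 kHz, appears at 23.5 kHz.
34.5 kHz > fs/2 = 25.5 kHz, folds to fs − 34.5 kHz = 16.5 kHz.
278.5 kHz mod fs = 23.5 kHz.
23.5 kHz ≤ fs/2 = 25.5 kHz, appears at 23.5 kHz.
Distinct values: {11.5 kHz, 16.5 kHz, 23.5 kHz, 25 kHz}.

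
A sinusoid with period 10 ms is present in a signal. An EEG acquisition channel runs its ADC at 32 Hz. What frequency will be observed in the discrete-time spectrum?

4 Hz

T = 10 ms → f = 1/T = 100 Hz.
100 Hz mod fs = 4 Hz.
4 Hz ≤ fs/2 = 16 Hz, appears at 4 Hz.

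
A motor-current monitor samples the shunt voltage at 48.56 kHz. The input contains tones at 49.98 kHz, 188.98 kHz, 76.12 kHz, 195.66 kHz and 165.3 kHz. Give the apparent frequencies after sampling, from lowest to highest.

1.42 kHz, 5.26 kHz, 19.62 kHz, 21 kHz

fs/2 = 24.28 kHz.
49.98 kHz mod fs = 1.42 kHz.
1.42 kHz ≤ fs/2 = 24.28 kHz, appears at 1.42 kHz.
188.98 kHz mod fs = 43.3 kHz.
43.3 kHz > fs/2 = 24.28 kHz, folds to fs − 43.3 kHz = 5.26 kHz.
76.12 kHz mod fs = 27.56 kHz.
27.56 kHz > fs/2 = 24.28 kHz, folds to fs − 27.56 kHz = 21 kHz.
195.66 kHz mod fs = 1.42 kHz.
1.42 kHz ≤ fs/2 = 24.28 kHz, appears at 1.42 kHz.
165.3 kHz mod fs = 19.62 kHz.
19.62 kHz ≤ fs/2 = 24.28 kHz, appears at 19.62 kHz.
Distinct values: {1.42 kHz, 5.26 kHz, 19.62 kHz, 21 kHz}.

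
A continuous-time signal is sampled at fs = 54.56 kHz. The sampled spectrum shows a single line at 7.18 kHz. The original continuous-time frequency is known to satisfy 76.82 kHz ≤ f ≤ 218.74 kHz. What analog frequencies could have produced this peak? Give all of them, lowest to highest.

101.94 kHz, 116.3 kHz, 156.5 kHz, 170.86 kHz, 211.06 kHz

Frequencies that alias to 7.18 kHz are k·fs ± 7.18 kHz for integer k ≥ 0.
k=0: 7.18 kHz.
k=1: 47.38 kHz, 61.74 kHz.
k=2: 101.94 kHz, 116.3 kHz.
k=3: 156.5 kHz, 170.86 kHz.
k=4: 211.06 kHz, 225.42 kHz.
k=5: 265.62 kHz, 279.98 kHz.
Within [76.82 kHz, 218.74 kHz]: 101.94 kHz, 116.3 kHz, 156.5 kHz, 170.86 kHz, 211.06 kHz.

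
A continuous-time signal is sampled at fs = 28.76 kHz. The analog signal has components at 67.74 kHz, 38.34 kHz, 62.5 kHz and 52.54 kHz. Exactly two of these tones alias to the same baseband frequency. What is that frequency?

fs/2 = 14.38 kHz.
67.74 kHz mod fs = 10.22 kHz.
10.22 kHz ≤ fs/2 = 14.38 kHz, appears at 10.22 kHz.
38.34 kHz mod fs = 9.58 kHz.
9.58 kHz ≤ fs/2 = 14.38 kHz, appears at 9.58 kHz.
62.5 kHz mod fs = 4.98 kHz.
4.98 kHz ≤ fs/2 = 14.38 kHz, appears at 4.98 kHz.
52.54 kHz mod fs = 23.78 kHz.
23.78 kHz > fs/2 = 14.38 kHz, folds to fs − 23.78 kHz = 4.98 kHz.
52.54 kHz and 62.5 kHz both map to 4.98 kHz.

4.98 kHz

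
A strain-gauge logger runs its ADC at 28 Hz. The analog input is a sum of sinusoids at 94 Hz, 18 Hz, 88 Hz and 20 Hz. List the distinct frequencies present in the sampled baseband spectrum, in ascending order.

4 Hz, 8 Hz, 10 Hz

fs/2 = 14 Hz.
94 Hz mod fs = 10 Hz.
10 Hz ≤ fs/2 = 14 Hz, appears at 10 Hz.
18 Hz > fs/2 = 14 Hz, folds to fs − 18 Hz = 10 Hz.
88 Hz mod fs = 4 Hz.
4 Hz ≤ fs/2 = 14 Hz, appears at 4 Hz.
20 Hz > fs/2 = 14 Hz, folds to fs − 20 Hz = 8 Hz.
Distinct values: {4 Hz, 8 Hz, 10 Hz}.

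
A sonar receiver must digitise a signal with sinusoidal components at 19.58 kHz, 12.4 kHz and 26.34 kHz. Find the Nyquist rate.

52.68 kHz

Highest-frequency component: 26.34 kHz.
Nyquist rate = 2 × 26.34 kHz = 52.68 kHz.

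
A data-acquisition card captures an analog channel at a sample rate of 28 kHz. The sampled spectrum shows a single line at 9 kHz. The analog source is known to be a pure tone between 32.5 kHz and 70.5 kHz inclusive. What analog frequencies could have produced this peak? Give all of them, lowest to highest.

37 kHz, 47 kHz, 65 kHz

Frequencies that alias to 9 kHz are k·fs ± 9 kHz for integer k ≥ 0.
k=0: 9 kHz.
k=1: 19 kHz, 37 kHz.
k=2: 47 kHz, 65 kHz.
k=3: 75 kHz, 93 kHz.
Within [32.5 kHz, 70.5 kHz]: 37 kHz, 47 kHz, 65 kHz.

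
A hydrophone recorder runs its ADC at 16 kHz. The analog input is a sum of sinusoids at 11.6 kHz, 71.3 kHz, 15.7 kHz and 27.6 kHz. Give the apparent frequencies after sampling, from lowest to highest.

0.3 kHz, 4.4 kHz, 7.3 kHz

fs/2 = 8 kHz.
11.6 kHz > fs/2 = 8 kHz, folds to fs − 11.6 kHz = 4.4 kHz.
71.3 kHz mod fs = 7.3 kHz.
7.3 kHz ≤ fs/2 = 8 kHz, appears at 7.3 kHz.
15.7 kHz > fs/2 = 8 kHz, folds to fs − 15.7 kHz = 0.3 kHz.
27.6 kHz mod fs = 11.6 kHz.
11.6 kHz > fs/2 = 8 kHz, folds to fs − 11.6 kHz = 4.4 kHz.
Distinct values: {0.3 kHz, 4.4 kHz, 7.3 kHz}.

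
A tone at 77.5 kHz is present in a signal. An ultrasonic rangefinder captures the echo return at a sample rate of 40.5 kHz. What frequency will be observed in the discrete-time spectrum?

3.5 kHz

77.5 kHz mod fs = 37 kHz.
37 kHz > fs/2 = 20.25 kHz, folds to fs − 37 kHz = 3.5 kHz.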